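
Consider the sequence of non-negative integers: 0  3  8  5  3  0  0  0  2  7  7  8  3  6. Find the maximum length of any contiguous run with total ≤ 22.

→ 0: sum 0, len 1
→ 3: sum 3, len 2
→ 8: sum 11, len 3
→ 5: sum 16, len 4
→ 3: sum 19, len 5
→ 0: sum 19, len 6
→ 0: sum 19, len 7
→ 0: sum 19, len 8
→ 2: sum 21, len 9
→ 7 (dropped 0, 3, 8): sum 17, len 7
→ 7 (dropped 5): sum 19, len 7
→ 8 (dropped 3, 0, 0, 0, 2): sum 22, len 3
→ 3 (dropped 7): sum 18, len 3
→ 6 (dropped 7): sum 17, len 3
Longest length seen: 9.

9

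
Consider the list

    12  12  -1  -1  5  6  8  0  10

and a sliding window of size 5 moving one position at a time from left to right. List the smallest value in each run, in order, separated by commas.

(12, 12, -1, -1, 5) → min -1
(12, -1, -1, 5, 6) → min -1
(-1, -1, 5, 6, 8) → min -1
(-1, 5, 6, 8, 0) → min -1
(5, 6, 8, 0, 10) → min 0

-1, -1, -1, -1, 0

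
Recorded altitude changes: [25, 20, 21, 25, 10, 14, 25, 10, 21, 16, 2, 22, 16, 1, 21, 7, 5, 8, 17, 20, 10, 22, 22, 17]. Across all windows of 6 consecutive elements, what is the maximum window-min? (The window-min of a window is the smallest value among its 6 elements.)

Window mins for each of the 19 positions:
[25, 20, 21, 25, 10, 14] → min 10
[20, 21, 25, 10, 14, 25] → min 10
[21, 25, 10, 14, 25, 10] → min 10
[25, 10, 14, 25, 10, 21] → min 10
[10, 14, 25, 10, 21, 16] → min 10
[14, 25, 10, 21, 16, 2] → min 2
[25, 10, 21, 16, 2, 22] → min 2
[10, 21, 16, 2, 22, 16] → min 2
[21, 16, 2, 22, 16, 1] → min 1
[16, 2, 22, 16, 1, 21] → min 1
[2, 22, 16, 1, 21, 7] → min 1
[22, 16, 1, 21, 7, 5] → min 1
[16, 1, 21, 7, 5, 8] → min 1
[1, 21, 7, 5, 8, 17] → min 1
[21, 7, 5, 8, 17, 20] → min 5
[7, 5, 8, 17, 20, 10] → min 5
[5, 8, 17, 20, 10, 22] → min 5
[8, 17, 20, 10, 22, 22] → min 8
[17, 20, 10, 22, 22, 17] → min 10
Maximum of these is 10.

10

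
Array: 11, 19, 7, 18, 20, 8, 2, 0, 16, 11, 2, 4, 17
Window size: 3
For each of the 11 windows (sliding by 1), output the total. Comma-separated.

37, 44, 45, 46, 30, 10, 18, 27, 29, 17, 23

[11, 19, 7] → sum 37
[19, 7, 18] → sum 44
[7, 18, 20] → sum 45
[18, 20, 8] → sum 46
[20, 8, 2] → sum 30
[8, 2, 0] → sum 10
[2, 0, 16] → sum 18
[0, 16, 11] → sum 27
[16, 11, 2] → sum 29
[11, 2, 4] → sum 17
[2, 4, 17] → sum 23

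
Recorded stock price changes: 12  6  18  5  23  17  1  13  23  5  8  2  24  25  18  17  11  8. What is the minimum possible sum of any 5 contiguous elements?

Window sums for each of the 14 positions:
12 6 18 5 23 → sum 64
6 18 5 23 17 → sum 69
18 5 23 17 1 → sum 64
5 23 17 1 13 → sum 59
23 17 1 13 23 → sum 77
17 1 13 23 5 → sum 59
1 13 23 5 8 → sum 50
13 23 5 8 2 → sum 51
23 5 8 2 24 → sum 62
5 8 2 24 25 → sum 64
8 2 24 25 18 → sum 77
2 24 25 18 17 → sum 86
24 25 18 17 11 → sum 95
25 18 17 11 8 → sum 79
Minimum of these is 50.

50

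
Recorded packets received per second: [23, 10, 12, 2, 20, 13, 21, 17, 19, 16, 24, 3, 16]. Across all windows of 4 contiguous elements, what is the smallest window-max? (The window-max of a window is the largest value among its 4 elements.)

(23, 10, 12, 2) → max 23
(10, 12, 2, 20) → max 20
(12, 2, 20, 13) → max 20
(2, 20, 13, 21) → max 21
(20, 13, 21, 17) → max 21
(13, 21, 17, 19) → max 21
(21, 17, 19, 16) → max 21
(17, 19, 16, 24) → max 24
(19, 16, 24, 3) → max 24
(16, 24, 3, 16) → max 24
Smallest of these is 20.

20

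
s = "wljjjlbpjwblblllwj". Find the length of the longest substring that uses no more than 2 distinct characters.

[w] 1 distinct, len 1
[w, l] 2 distinct, len 2
[l, j] 2 distinct, len 2
[l, j, j] 2 distinct, len 3
[l, j, j, j] 2 distinct, len 4
[l, j, j, j, l] 2 distinct, len 5
[l, b] 2 distinct, len 2
[b, p] 2 distinct, len 2
[p, j] 2 distinct, len 2
[j, w] 2 distinct, len 2
[w, b] 2 distinct, len 2
[b, l] 2 distinct, len 2
[b, l, b] 2 distinct, len 3
[b, l, b, l] 2 distinct, len 4
[b, l, b, l, l] 2 distinct, len 5
[b, l, b, l, l, l] 2 distinct, len 6
[l, l, l, w] 2 distinct, len 4
[w, j] 2 distinct, len 2
Longest length with ≤2 distinct: 6.

6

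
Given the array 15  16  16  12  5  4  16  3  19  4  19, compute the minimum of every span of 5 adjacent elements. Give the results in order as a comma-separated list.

5, 4, 4, 3, 3, 3, 3

Sliding a size-5 window across the 11 values:
[15, 16, 16, 12, 5] → min 5
[16, 16, 12, 5, 4] → min 4
[16, 12, 5, 4, 16] → min 4
[12, 5, 4, 16, 3] → min 3
[5, 4, 16, 3, 19] → min 3
[4, 16, 3, 19, 4] → min 3
[16, 3, 19, 4, 19] → min 3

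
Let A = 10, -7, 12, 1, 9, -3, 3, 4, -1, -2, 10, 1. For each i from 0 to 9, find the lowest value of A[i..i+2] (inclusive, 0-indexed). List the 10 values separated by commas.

10 -7 12 → min -7
-7 12 1 → min -7
12 1 9 → min 1
1 9 -3 → min -3
9 -3 3 → min -3
-3 3 4 → min -3
3 4 -1 → min -1
4 -1 -2 → min -2
-1 -2 10 → min -2
-2 10 1 → min -2

-7, -7, 1, -3, -3, -3, -1, -2, -2, -2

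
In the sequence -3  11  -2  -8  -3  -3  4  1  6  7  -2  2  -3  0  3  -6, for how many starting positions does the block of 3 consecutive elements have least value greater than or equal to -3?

10

-3 11 -2 → min -3  ≥ -3 ✓
11 -2 -8 → min -8
-2 -8 -3 → min -8
-8 -3 -3 → min -8
-3 -3 4 → min -3  ≥ -3 ✓
-3 4 1 → min -3  ≥ -3 ✓
4 1 6 → min 1  ≥ -3 ✓
1 6 7 → min 1  ≥ -3 ✓
6 7 -2 → min -2  ≥ -3 ✓
7 -2 2 → min -2  ≥ -3 ✓
-2 2 -3 → min -3  ≥ -3 ✓
2 -3 0 → min -3  ≥ -3 ✓
-3 0 3 → min -3  ≥ -3 ✓
0 3 -6 → min -6
10 windows satisfy the condition.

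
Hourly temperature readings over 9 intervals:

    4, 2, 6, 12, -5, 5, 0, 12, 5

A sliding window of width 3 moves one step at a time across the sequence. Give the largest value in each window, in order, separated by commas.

6, 12, 12, 12, 5, 12, 12

4 2 6 → max 6
2 6 12 → max 12
6 12 -5 → max 12
12 -5 5 → max 12
-5 5 0 → max 5
5 0 12 → max 12
0 12 5 → max 12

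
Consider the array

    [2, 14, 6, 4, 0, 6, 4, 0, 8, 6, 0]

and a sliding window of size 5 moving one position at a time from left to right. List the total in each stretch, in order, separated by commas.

26, 30, 20, 14, 18, 24, 18

(2, 14, 6, 4, 0) → sum 26
(14, 6, 4, 0, 6) → sum 30
(6, 4, 0, 6, 4) → sum 20
(4, 0, 6, 4, 0) → sum 14
(0, 6, 4, 0, 8) → sum 18
(6, 4, 0, 8, 6) → sum 24
(4, 0, 8, 6, 0) → sum 18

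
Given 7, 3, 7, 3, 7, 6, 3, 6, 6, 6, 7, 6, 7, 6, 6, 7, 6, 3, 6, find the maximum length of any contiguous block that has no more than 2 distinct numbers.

Extend right; when distinct count exceeds 2, shrink from the left:
add 7: window [7] (1 distinct), len 1
add 3: window [7, 3] (2 distinct), len 2
add 7: window [7, 3, 7] (2 distinct), len 3
add 3: window [7, 3, 7, 3] (2 distinct), len 4
add 7: window [7, 3, 7, 3, 7] (2 distinct), len 5
add 6: window [7, 6] (2 distinct), len 2
add 3: window [6, 3] (2 distinct), len 2
add 6: window [6, 3, 6] (2 distinct), len 3
add 6: window [6, 3, 6, 6] (2 distinct), len 4
add 6: window [6, 3, 6, 6, 6] (2 distinct), len 5
add 7: window [6, 6, 6, 7] (2 distinct), len 4
add 6: window [6, 6, 6, 7, 6] (2 distinct), len 5
add 7: window [6, 6, 6, 7, 6, 7] (2 distinct), len 6
add 6: window [6, 6, 6, 7, 6, 7, 6] (2 distinct), len 7
add 6: window [6, 6, 6, 7, 6, 7, 6, 6] (2 distinct), len 8
add 7: window [6, 6, 6, 7, 6, 7, 6, 6, 7] (2 distinct), len 9
add 6: window [6, 6, 6, 7, 6, 7, 6, 6, 7, 6] (2 distinct), len 10
add 3: window [6, 3] (2 distinct), len 2
add 6: window [6, 3, 6] (2 distinct), len 3
Longest length with ≤2 distinct: 10.

10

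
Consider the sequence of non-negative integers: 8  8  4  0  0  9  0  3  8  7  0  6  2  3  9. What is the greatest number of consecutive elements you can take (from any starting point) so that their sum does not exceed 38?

[8] sum 8 len 1
[8, 8] sum 16 len 2
[8, 8, 4] sum 20 len 3
[8, 8, 4, 0] sum 20 len 4
[8, 8, 4, 0, 0] sum 20 len 5
[8, 8, 4, 0, 0, 9] sum 29 len 6
[8, 8, 4, 0, 0, 9, 0] sum 29 len 7
[8, 8, 4, 0, 0, 9, 0, 3] sum 32 len 8
[8, 4, 0, 0, 9, 0, 3, 8] sum 32 len 8
[4, 0, 0, 9, 0, 3, 8, 7] sum 31 len 8
[4, 0, 0, 9, 0, 3, 8, 7, 0] sum 31 len 9
[4, 0, 0, 9, 0, 3, 8, 7, 0, 6] sum 37 len 10
[0, 0, 9, 0, 3, 8, 7, 0, 6, 2] sum 35 len 10
[0, 0, 9, 0, 3, 8, 7, 0, 6, 2, 3] sum 38 len 11
[0, 3, 8, 7, 0, 6, 2, 3, 9] sum 38 len 9
Longest length seen: 11.

11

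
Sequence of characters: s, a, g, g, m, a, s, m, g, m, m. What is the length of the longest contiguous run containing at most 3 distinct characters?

Extend right; when distinct count exceeds 3, shrink from the left:
[s] 1 distinct, len 1
[s, a] 2 distinct, len 2
[s, a, g] 3 distinct, len 3
[s, a, g, g] 3 distinct, len 4
[a, g, g, m] 3 distinct, len 4
[a, g, g, m, a] 3 distinct, len 5
[m, a, s] 3 distinct, len 3
[m, a, s, m] 3 distinct, len 4
[s, m, g] 3 distinct, len 3
[s, m, g, m] 3 distinct, len 4
[s, m, g, m, m] 3 distinct, len 5
Longest length with ≤3 distinct: 5.

5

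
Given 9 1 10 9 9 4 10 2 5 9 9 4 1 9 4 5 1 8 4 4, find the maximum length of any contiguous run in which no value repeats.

5

[9] len 1
[9, 1] len 2
[9, 1, 10] len 3
[1, 10, 9] len 3
[9] len 1
[9, 4] len 2
[9, 4, 10] len 3
[9, 4, 10, 2] len 4
[9, 4, 10, 2, 5] len 5
[4, 10, 2, 5, 9] len 5
[9] len 1
[9, 4] len 2
[9, 4, 1] len 3
[4, 1, 9] len 3
[1, 9, 4] len 3
[1, 9, 4, 5] len 4
[9, 4, 5, 1] len 4
[9, 4, 5, 1, 8] len 5
[5, 1, 8, 4] len 4
[4] len 1
Longest all-distinct length: 5.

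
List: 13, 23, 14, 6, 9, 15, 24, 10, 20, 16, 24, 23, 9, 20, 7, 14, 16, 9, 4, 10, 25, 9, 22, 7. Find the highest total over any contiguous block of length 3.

63

13 23 14 → sum 50
23 14 6 → sum 43
14 6 9 → sum 29
6 9 15 → sum 30
9 15 24 → sum 48
15 24 10 → sum 49
24 10 20 → sum 54
10 20 16 → sum 46
20 16 24 → sum 60
16 24 23 → sum 63
24 23 9 → sum 56
23 9 20 → sum 52
9 20 7 → sum 36
20 7 14 → sum 41
7 14 16 → sum 37
14 16 9 → sum 39
16 9 4 → sum 29
9 4 10 → sum 23
4 10 25 → sum 39
10 25 9 → sum 44
25 9 22 → sum 56
9 22 7 → sum 38
Highest of these is 63.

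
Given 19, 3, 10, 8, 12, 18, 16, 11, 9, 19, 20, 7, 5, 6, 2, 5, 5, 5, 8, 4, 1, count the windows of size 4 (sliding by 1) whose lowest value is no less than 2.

[19, 3, 10, 8] → min 3  ≥ 2 ✓
[3, 10, 8, 12] → min 3  ≥ 2 ✓
[10, 8, 12, 18] → min 8  ≥ 2 ✓
[8, 12, 18, 16] → min 8  ≥ 2 ✓
[12, 18, 16, 11] → min 11  ≥ 2 ✓
[18, 16, 11, 9] → min 9  ≥ 2 ✓
[16, 11, 9, 19] → min 9  ≥ 2 ✓
[11, 9, 19, 20] → min 9  ≥ 2 ✓
[9, 19, 20, 7] → min 7  ≥ 2 ✓
[19, 20, 7, 5] → min 5  ≥ 2 ✓
[20, 7, 5, 6] → min 5  ≥ 2 ✓
[7, 5, 6, 2] → min 2  ≥ 2 ✓
[5, 6, 2, 5] → min 2  ≥ 2 ✓
[6, 2, 5, 5] → min 2  ≥ 2 ✓
[2, 5, 5, 5] → min 2  ≥ 2 ✓
[5, 5, 5, 8] → min 5  ≥ 2 ✓
[5, 5, 8, 4] → min 4  ≥ 2 ✓
[5, 8, 4, 1] → min 1
17 windows satisfy the condition.

17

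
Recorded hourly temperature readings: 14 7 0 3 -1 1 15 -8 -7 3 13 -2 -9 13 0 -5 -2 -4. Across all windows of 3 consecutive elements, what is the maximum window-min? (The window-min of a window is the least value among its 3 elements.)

0

(14, 7, 0) → min 0
(7, 0, 3) → min 0
(0, 3, -1) → min -1
(3, -1, 1) → min -1
(-1, 1, 15) → min -1
(1, 15, -8) → min -8
(15, -8, -7) → min -8
(-8, -7, 3) → min -8
(-7, 3, 13) → min -7
(3, 13, -2) → min -2
(13, -2, -9) → min -9
(-2, -9, 13) → min -9
(-9, 13, 0) → min -9
(13, 0, -5) → min -5
(0, -5, -2) → min -5
(-5, -2, -4) → min -5
Maximum of these is 0.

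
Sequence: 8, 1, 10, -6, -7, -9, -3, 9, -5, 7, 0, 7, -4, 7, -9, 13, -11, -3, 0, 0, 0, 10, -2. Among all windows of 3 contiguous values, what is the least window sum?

-22

Window sums for each of the 21 positions:
8 1 10 → sum 19
1 10 -6 → sum 5
10 -6 -7 → sum -3
-6 -7 -9 → sum -22
-7 -9 -3 → sum -19
-9 -3 9 → sum -3
-3 9 -5 → sum 1
9 -5 7 → sum 11
-5 7 0 → sum 2
7 0 7 → sum 14
0 7 -4 → sum 3
7 -4 7 → sum 10
-4 7 -9 → sum -6
7 -9 13 → sum 11
-9 13 -11 → sum -7
13 -11 -3 → sum -1
-11 -3 0 → sum -14
-3 0 0 → sum -3
0 0 0 → sum 0
0 0 10 → sum 10
0 10 -2 → sum 8
Least of these is -22.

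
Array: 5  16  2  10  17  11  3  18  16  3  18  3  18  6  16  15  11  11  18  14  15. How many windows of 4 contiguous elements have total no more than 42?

5 16 2 10 → sum 33  ≤ 42 ✓
16 2 10 17 → sum 45
2 10 17 11 → sum 40  ≤ 42 ✓
10 17 11 3 → sum 41  ≤ 42 ✓
17 11 3 18 → sum 49
11 3 18 16 → sum 48
3 18 16 3 → sum 40  ≤ 42 ✓
18 16 3 18 → sum 55
16 3 18 3 → sum 40  ≤ 42 ✓
3 18 3 18 → sum 42  ≤ 42 ✓
18 3 18 6 → sum 45
3 18 6 16 → sum 43
18 6 16 15 → sum 55
6 16 15 11 → sum 48
16 15 11 11 → sum 53
15 11 11 18 → sum 55
11 11 18 14 → sum 54
11 18 14 15 → sum 58
6 windows satisfy the condition.

6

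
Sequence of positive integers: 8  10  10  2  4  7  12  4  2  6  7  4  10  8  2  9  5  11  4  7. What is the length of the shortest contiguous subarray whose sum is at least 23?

3

Extend right; whenever the sum reaches 23, record the length and shrink from the left:
add 8: running sum 8 < 23
add 10: running sum 18 < 23
end 2: [8, 10, 10] sum 28, len 3
end 3: [8, 10, 10, 2] sum 30, len 4
end 4: [10, 10, 2, 4] sum 26, len 4
end 5: [10, 2, 4, 7] sum 23, len 4
end 6: [4, 7, 12] sum 23, len 3
end 7: [7, 12, 4] sum 23, len 3
end 8: [7, 12, 4, 2] sum 25, len 4
end 9: [12, 4, 2, 6] sum 24, len 4
end 10: [12, 4, 2, 6, 7] sum 31, len 5
end 11: [4, 2, 6, 7, 4] sum 23, len 5
end 12: [6, 7, 4, 10] sum 27, len 4
end 13: [7, 4, 10, 8] sum 29, len 4
end 14: [4, 10, 8, 2] sum 24, len 4
end 15: [10, 8, 2, 9] sum 29, len 4
end 16: [8, 2, 9, 5] sum 24, len 4
end 17: [9, 5, 11] sum 25, len 3
end 18: [9, 5, 11, 4] sum 29, len 4
end 19: [5, 11, 4, 7] sum 27, len 4
Shortest qualifying length: 3.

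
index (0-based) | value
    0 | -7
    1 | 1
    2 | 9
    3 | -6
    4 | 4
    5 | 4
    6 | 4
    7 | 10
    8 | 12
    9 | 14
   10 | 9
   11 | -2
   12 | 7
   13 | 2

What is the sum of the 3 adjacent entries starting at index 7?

Elements at indices 7..9: 10, 12, 14
sum(10, 12, 14) = 36

36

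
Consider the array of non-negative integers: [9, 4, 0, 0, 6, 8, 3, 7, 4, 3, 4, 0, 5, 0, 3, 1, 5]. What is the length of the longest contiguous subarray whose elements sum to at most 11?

Extend to the right; shrink from the left whenever the sum exceeds 11:
→ 9: sum 9, len 1
→ 4 (dropped 9): sum 4, len 1
→ 0: sum 4, len 2
→ 0: sum 4, len 3
→ 6: sum 10, len 4
→ 8 (dropped 4, 0, 0, 6): sum 8, len 1
→ 3: sum 11, len 2
→ 7 (dropped 8): sum 10, len 2
→ 4 (dropped 3): sum 11, len 2
→ 3 (dropped 7): sum 7, len 2
→ 4: sum 11, len 3
→ 0: sum 11, len 4
→ 5 (dropped 4, 3): sum 9, len 3
→ 0: sum 9, len 4
→ 3 (dropped 4): sum 8, len 4
→ 1: sum 9, len 5
→ 5 (dropped 0, 5): sum 9, len 4
Longest length seen: 5.

5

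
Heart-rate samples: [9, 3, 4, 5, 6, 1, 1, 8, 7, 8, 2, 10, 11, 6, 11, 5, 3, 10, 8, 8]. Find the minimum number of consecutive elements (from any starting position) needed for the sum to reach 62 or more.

Extend right; whenever the sum reaches 62, record the length and shrink from the left:
add 9: running sum 9 < 62
add 3: running sum 12 < 62
add 4: running sum 16 < 62
add 5: running sum 21 < 62
add 6: running sum 27 < 62
add 1: running sum 28 < 62
add 1: running sum 29 < 62
add 8: running sum 37 < 62
add 7: running sum 44 < 62
add 8: running sum 52 < 62
add 2: running sum 54 < 62
end 11: [9, 3, 4, 5, 6, 1, 1, 8, 7, 8, 2, 10] sum 64, len 12
end 12: [4, 5, 6, 1, 1, 8, 7, 8, 2, 10, 11] sum 63, len 11
end 13: [5, 6, 1, 1, 8, 7, 8, 2, 10, 11, 6] sum 65, len 11
end 14: [8, 7, 8, 2, 10, 11, 6, 11] sum 63, len 8
end 15: [8, 7, 8, 2, 10, 11, 6, 11, 5] sum 68, len 9
end 16: [7, 8, 2, 10, 11, 6, 11, 5, 3] sum 63, len 9
end 17: [8, 2, 10, 11, 6, 11, 5, 3, 10] sum 66, len 9
end 18: [10, 11, 6, 11, 5, 3, 10, 8] sum 64, len 8
end 19: [11, 6, 11, 5, 3, 10, 8, 8] sum 62, len 8
Shortest qualifying length: 8.

8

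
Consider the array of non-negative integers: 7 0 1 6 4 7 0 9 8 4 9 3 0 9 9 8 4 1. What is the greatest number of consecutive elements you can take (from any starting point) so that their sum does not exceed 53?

12

[7] sum 7 len 1
[7, 0] sum 7 len 2
[7, 0, 1] sum 8 len 3
[7, 0, 1, 6] sum 14 len 4
[7, 0, 1, 6, 4] sum 18 len 5
[7, 0, 1, 6, 4, 7] sum 25 len 6
[7, 0, 1, 6, 4, 7, 0] sum 25 len 7
[7, 0, 1, 6, 4, 7, 0, 9] sum 34 len 8
[7, 0, 1, 6, 4, 7, 0, 9, 8] sum 42 len 9
[7, 0, 1, 6, 4, 7, 0, 9, 8, 4] sum 46 len 10
[0, 1, 6, 4, 7, 0, 9, 8, 4, 9] sum 48 len 10
[0, 1, 6, 4, 7, 0, 9, 8, 4, 9, 3] sum 51 len 11
[0, 1, 6, 4, 7, 0, 9, 8, 4, 9, 3, 0] sum 51 len 12
[4, 7, 0, 9, 8, 4, 9, 3, 0, 9] sum 53 len 10
[0, 9, 8, 4, 9, 3, 0, 9, 9] sum 51 len 9
[8, 4, 9, 3, 0, 9, 9, 8] sum 50 len 8
[4, 9, 3, 0, 9, 9, 8, 4] sum 46 len 8
[4, 9, 3, 0, 9, 9, 8, 4, 1] sum 47 len 9
Longest length seen: 12.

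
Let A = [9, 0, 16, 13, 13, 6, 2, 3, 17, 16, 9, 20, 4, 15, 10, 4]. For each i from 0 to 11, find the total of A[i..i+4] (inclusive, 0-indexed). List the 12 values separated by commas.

51, 48, 50, 37, 41, 44, 47, 65, 66, 64, 58, 53

Sliding a size-5 window across the 16 values:
9 0 16 13 13 → sum 51
0 16 13 13 6 → sum 48
16 13 13 6 2 → sum 50
13 13 6 2 3 → sum 37
13 6 2 3 17 → sum 41
6 2 3 17 16 → sum 44
2 3 17 16 9 → sum 47
3 17 16 9 20 → sum 65
17 16 9 20 4 → sum 66
16 9 20 4 15 → sum 64
9 20 4 15 10 → sum 58
20 4 15 10 4 → sum 53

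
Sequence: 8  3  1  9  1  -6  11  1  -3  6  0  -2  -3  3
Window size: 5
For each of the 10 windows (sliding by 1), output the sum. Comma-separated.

22, 8, 16, 16, 4, 9, 15, 2, -2, 4

(8, 3, 1, 9, 1) → sum 22
(3, 1, 9, 1, -6) → sum 8
(1, 9, 1, -6, 11) → sum 16
(9, 1, -6, 11, 1) → sum 16
(1, -6, 11, 1, -3) → sum 4
(-6, 11, 1, -3, 6) → sum 9
(11, 1, -3, 6, 0) → sum 15
(1, -3, 6, 0, -2) → sum 2
(-3, 6, 0, -2, -3) → sum -2
(6, 0, -2, -3, 3) → sum 4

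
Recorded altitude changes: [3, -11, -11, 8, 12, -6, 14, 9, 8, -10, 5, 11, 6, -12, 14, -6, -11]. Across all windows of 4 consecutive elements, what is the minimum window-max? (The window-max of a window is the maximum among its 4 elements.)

8

Window maxs for each of the 14 positions:
(3, -11, -11, 8) → max 8
(-11, -11, 8, 12) → max 12
(-11, 8, 12, -6) → max 12
(8, 12, -6, 14) → max 14
(12, -6, 14, 9) → max 14
(-6, 14, 9, 8) → max 14
(14, 9, 8, -10) → max 14
(9, 8, -10, 5) → max 9
(8, -10, 5, 11) → max 11
(-10, 5, 11, 6) → max 11
(5, 11, 6, -12) → max 11
(11, 6, -12, 14) → max 14
(6, -12, 14, -6) → max 14
(-12, 14, -6, -11) → max 14
Minimum of these is 8.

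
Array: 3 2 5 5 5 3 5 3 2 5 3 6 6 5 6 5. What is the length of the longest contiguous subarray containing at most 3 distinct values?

add 3: window [3] (1 distinct), len 1
add 2: window [3, 2] (2 distinct), len 2
add 5: window [3, 2, 5] (3 distinct), len 3
add 5: window [3, 2, 5, 5] (3 distinct), len 4
add 5: window [3, 2, 5, 5, 5] (3 distinct), len 5
add 3: window [3, 2, 5, 5, 5, 3] (3 distinct), len 6
add 5: window [3, 2, 5, 5, 5, 3, 5] (3 distinct), len 7
add 3: window [3, 2, 5, 5, 5, 3, 5, 3] (3 distinct), len 8
add 2: window [3, 2, 5, 5, 5, 3, 5, 3, 2] (3 distinct), len 9
add 5: window [3, 2, 5, 5, 5, 3, 5, 3, 2, 5] (3 distinct), len 10
add 3: window [3, 2, 5, 5, 5, 3, 5, 3, 2, 5, 3] (3 distinct), len 11
add 6: window [5, 3, 6] (3 distinct), len 3
add 6: window [5, 3, 6, 6] (3 distinct), len 4
add 5: window [5, 3, 6, 6, 5] (3 distinct), len 5
add 6: window [5, 3, 6, 6, 5, 6] (3 distinct), len 6
add 5: window [5, 3, 6, 6, 5, 6, 5] (3 distinct), len 7
Longest length with ≤3 distinct: 11.

11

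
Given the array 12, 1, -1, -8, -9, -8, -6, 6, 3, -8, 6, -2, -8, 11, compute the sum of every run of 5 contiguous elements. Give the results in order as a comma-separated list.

-5, -25, -32, -25, -14, -13, 1, 5, -9, -1

[12, 1, -1, -8, -9] → sum -5
[1, -1, -8, -9, -8] → sum -25
[-1, -8, -9, -8, -6] → sum -32
[-8, -9, -8, -6, 6] → sum -25
[-9, -8, -6, 6, 3] → sum -14
[-8, -6, 6, 3, -8] → sum -13
[-6, 6, 3, -8, 6] → sum 1
[6, 3, -8, 6, -2] → sum 5
[3, -8, 6, -2, -8] → sum -9
[-8, 6, -2, -8, 11] → sum -1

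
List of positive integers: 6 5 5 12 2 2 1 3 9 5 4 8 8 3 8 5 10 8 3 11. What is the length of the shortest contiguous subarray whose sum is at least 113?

20

Extend right; whenever the sum reaches 113, record the length and shrink from the left:
add 6: running sum 6 < 113
add 5: running sum 11 < 113
add 5: running sum 16 < 113
add 12: running sum 28 < 113
add 2: running sum 30 < 113
add 2: running sum 32 < 113
add 1: running sum 33 < 113
add 3: running sum 36 < 113
add 9: running sum 45 < 113
add 5: running sum 50 < 113
add 4: running sum 54 < 113
add 8: running sum 62 < 113
add 8: running sum 70 < 113
add 3: running sum 73 < 113
add 8: running sum 81 < 113
add 5: running sum 86 < 113
add 10: running sum 96 < 113
add 8: running sum 104 < 113
add 3: running sum 107 < 113
add 11: shortest ending here [6, 5, 5, 12, 2, 2, 1, 3, 9, 5, 4, 8, 8, 3, 8, 5, 10, 8, 3, 11] sum 118, len 20
Shortest qualifying length: 20.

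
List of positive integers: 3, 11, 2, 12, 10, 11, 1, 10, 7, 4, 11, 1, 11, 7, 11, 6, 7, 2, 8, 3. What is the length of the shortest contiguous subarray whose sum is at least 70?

add 3: running sum 3 < 70
add 11: running sum 14 < 70
add 2: running sum 16 < 70
add 12: running sum 28 < 70
add 10: running sum 38 < 70
add 11: running sum 49 < 70
add 1: running sum 50 < 70
add 10: running sum 60 < 70
add 7: running sum 67 < 70
add 4: shortest ending here [3, 11, 2, 12, 10, 11, 1, 10, 7, 4] sum 71, len 10
add 11: shortest ending here [11, 2, 12, 10, 11, 1, 10, 7, 4, 11] sum 79, len 10
add 1: shortest ending here [11, 2, 12, 10, 11, 1, 10, 7, 4, 11, 1] sum 80, len 11
add 11: shortest ending here [12, 10, 11, 1, 10, 7, 4, 11, 1, 11] sum 78, len 10
add 7: shortest ending here [10, 11, 1, 10, 7, 4, 11, 1, 11, 7] sum 73, len 10
add 11: shortest ending here [11, 1, 10, 7, 4, 11, 1, 11, 7, 11] sum 74, len 10
add 6: shortest ending here [11, 1, 10, 7, 4, 11, 1, 11, 7, 11, 6] sum 80, len 11
add 7: shortest ending here [10, 7, 4, 11, 1, 11, 7, 11, 6, 7] sum 75, len 10
add 2: shortest ending here [10, 7, 4, 11, 1, 11, 7, 11, 6, 7, 2] sum 77, len 11
add 8: shortest ending here [7, 4, 11, 1, 11, 7, 11, 6, 7, 2, 8] sum 75, len 11
add 3: shortest ending here [4, 11, 1, 11, 7, 11, 6, 7, 2, 8, 3] sum 71, len 11
Shortest qualifying length: 10.

10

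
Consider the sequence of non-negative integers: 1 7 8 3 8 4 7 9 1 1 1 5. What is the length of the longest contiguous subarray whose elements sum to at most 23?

Extend to the right; shrink from the left whenever the sum exceeds 23:
→ 1: sum 1, len 1
→ 7: sum 8, len 2
→ 8: sum 16, len 3
→ 3: sum 19, len 4
→ 8 (dropped 1, 7): sum 19, len 3
→ 4: sum 23, len 4
→ 7 (dropped 8): sum 22, len 4
→ 9 (dropped 3, 8): sum 20, len 3
→ 1: sum 21, len 4
→ 1: sum 22, len 5
→ 1: sum 23, len 6
→ 5 (dropped 4, 7): sum 17, len 5
Longest length seen: 6.

6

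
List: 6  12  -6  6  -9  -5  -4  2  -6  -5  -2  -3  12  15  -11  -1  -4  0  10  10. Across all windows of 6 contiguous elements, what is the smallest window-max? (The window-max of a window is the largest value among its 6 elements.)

2

Each size-6 window and its max:
(6, 12, -6, 6, -9, -5) → max 12
(12, -6, 6, -9, -5, -4) → max 12
(-6, 6, -9, -5, -4, 2) → max 6
(6, -9, -5, -4, 2, -6) → max 6
(-9, -5, -4, 2, -6, -5) → max 2
(-5, -4, 2, -6, -5, -2) → max 2
(-4, 2, -6, -5, -2, -3) → max 2
(2, -6, -5, -2, -3, 12) → max 12
(-6, -5, -2, -3, 12, 15) → max 15
(-5, -2, -3, 12, 15, -11) → max 15
(-2, -3, 12, 15, -11, -1) → max 15
(-3, 12, 15, -11, -1, -4) → max 15
(12, 15, -11, -1, -4, 0) → max 15
(15, -11, -1, -4, 0, 10) → max 15
(-11, -1, -4, 0, 10, 10) → max 10
Smallest of these is 2.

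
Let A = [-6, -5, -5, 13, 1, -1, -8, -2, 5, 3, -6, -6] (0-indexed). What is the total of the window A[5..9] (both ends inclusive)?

Elements at indices 5..9: -1, -8, -2, 5, 3
sum(-1, -8, -2, 5, 3) = -3

-3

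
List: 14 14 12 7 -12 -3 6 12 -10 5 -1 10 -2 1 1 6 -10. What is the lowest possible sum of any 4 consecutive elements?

Each size-4 window and its sum:
(14, 14, 12, 7) → sum 47
(14, 12, 7, -12) → sum 21
(12, 7, -12, -3) → sum 4
(7, -12, -3, 6) → sum -2
(-12, -3, 6, 12) → sum 3
(-3, 6, 12, -10) → sum 5
(6, 12, -10, 5) → sum 13
(12, -10, 5, -1) → sum 6
(-10, 5, -1, 10) → sum 4
(5, -1, 10, -2) → sum 12
(-1, 10, -2, 1) → sum 8
(10, -2, 1, 1) → sum 10
(-2, 1, 1, 6) → sum 6
(1, 1, 6, -10) → sum -2
Lowest of these is -2.

-2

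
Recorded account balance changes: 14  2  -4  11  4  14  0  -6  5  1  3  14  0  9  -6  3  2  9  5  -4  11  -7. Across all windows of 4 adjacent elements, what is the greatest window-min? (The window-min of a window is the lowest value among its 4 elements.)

2

[14, 2, -4, 11] → min -4
[2, -4, 11, 4] → min -4
[-4, 11, 4, 14] → min -4
[11, 4, 14, 0] → min 0
[4, 14, 0, -6] → min -6
[14, 0, -6, 5] → min -6
[0, -6, 5, 1] → min -6
[-6, 5, 1, 3] → min -6
[5, 1, 3, 14] → min 1
[1, 3, 14, 0] → min 0
[3, 14, 0, 9] → min 0
[14, 0, 9, -6] → min -6
[0, 9, -6, 3] → min -6
[9, -6, 3, 2] → min -6
[-6, 3, 2, 9] → min -6
[3, 2, 9, 5] → min 2
[2, 9, 5, -4] → min -4
[9, 5, -4, 11] → min -4
[5, -4, 11, -7] → min -7
Greatest of these is 2.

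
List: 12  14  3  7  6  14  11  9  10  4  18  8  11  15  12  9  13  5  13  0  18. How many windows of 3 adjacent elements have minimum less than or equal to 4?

(12, 14, 3) → min 3  ≤ 4 ✓
(14, 3, 7) → min 3  ≤ 4 ✓
(3, 7, 6) → min 3  ≤ 4 ✓
(7, 6, 14) → min 6
(6, 14, 11) → min 6
(14, 11, 9) → min 9
(11, 9, 10) → min 9
(9, 10, 4) → min 4  ≤ 4 ✓
(10, 4, 18) → min 4  ≤ 4 ✓
(4, 18, 8) → min 4  ≤ 4 ✓
(18, 8, 11) → min 8
(8, 11, 15) → min 8
(11, 15, 12) → min 11
(15, 12, 9) → min 9
(12, 9, 13) → min 9
(9, 13, 5) → min 5
(13, 5, 13) → min 5
(5, 13, 0) → min 0  ≤ 4 ✓
(13, 0, 18) → min 0  ≤ 4 ✓
8 windows satisfy the condition.

8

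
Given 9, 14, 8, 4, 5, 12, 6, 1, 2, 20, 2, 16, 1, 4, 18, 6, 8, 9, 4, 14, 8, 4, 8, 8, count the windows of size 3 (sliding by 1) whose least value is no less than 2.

(9, 14, 8) → min 8  ≥ 2 ✓
(14, 8, 4) → min 4  ≥ 2 ✓
(8, 4, 5) → min 4  ≥ 2 ✓
(4, 5, 12) → min 4  ≥ 2 ✓
(5, 12, 6) → min 5  ≥ 2 ✓
(12, 6, 1) → min 1
(6, 1, 2) → min 1
(1, 2, 20) → min 1
(2, 20, 2) → min 2  ≥ 2 ✓
(20, 2, 16) → min 2  ≥ 2 ✓
(2, 16, 1) → min 1
(16, 1, 4) → min 1
(1, 4, 18) → min 1
(4, 18, 6) → min 4  ≥ 2 ✓
(18, 6, 8) → min 6  ≥ 2 ✓
(6, 8, 9) → min 6  ≥ 2 ✓
(8, 9, 4) → min 4  ≥ 2 ✓
(9, 4, 14) → min 4  ≥ 2 ✓
(4, 14, 8) → min 4  ≥ 2 ✓
(14, 8, 4) → min 4  ≥ 2 ✓
(8, 4, 8) → min 4  ≥ 2 ✓
(4, 8, 8) → min 4  ≥ 2 ✓
16 windows satisfy the condition.

16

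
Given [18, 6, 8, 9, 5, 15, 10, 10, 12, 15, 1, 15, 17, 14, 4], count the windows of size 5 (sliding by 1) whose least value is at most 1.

5

(18, 6, 8, 9, 5) → min 5
(6, 8, 9, 5, 15) → min 5
(8, 9, 5, 15, 10) → min 5
(9, 5, 15, 10, 10) → min 5
(5, 15, 10, 10, 12) → min 5
(15, 10, 10, 12, 15) → min 10
(10, 10, 12, 15, 1) → min 1  ≤ 1 ✓
(10, 12, 15, 1, 15) → min 1  ≤ 1 ✓
(12, 15, 1, 15, 17) → min 1  ≤ 1 ✓
(15, 1, 15, 17, 14) → min 1  ≤ 1 ✓
(1, 15, 17, 14, 4) → min 1  ≤ 1 ✓
5 windows satisfy the condition.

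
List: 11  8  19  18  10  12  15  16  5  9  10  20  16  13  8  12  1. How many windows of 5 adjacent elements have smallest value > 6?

7

[11, 8, 19, 18, 10] → min 8  > 6 ✓
[8, 19, 18, 10, 12] → min 8  > 6 ✓
[19, 18, 10, 12, 15] → min 10  > 6 ✓
[18, 10, 12, 15, 16] → min 10  > 6 ✓
[10, 12, 15, 16, 5] → min 5
[12, 15, 16, 5, 9] → min 5
[15, 16, 5, 9, 10] → min 5
[16, 5, 9, 10, 20] → min 5
[5, 9, 10, 20, 16] → min 5
[9, 10, 20, 16, 13] → min 9  > 6 ✓
[10, 20, 16, 13, 8] → min 8  > 6 ✓
[20, 16, 13, 8, 12] → min 8  > 6 ✓
[16, 13, 8, 12, 1] → min 1
7 windows satisfy the condition.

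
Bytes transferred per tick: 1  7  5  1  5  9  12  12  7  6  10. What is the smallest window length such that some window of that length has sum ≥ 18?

2

add 1: running sum 1 < 18
add 7: running sum 8 < 18
add 5: running sum 13 < 18
add 1: running sum 14 < 18
end 4: [7, 5, 1, 5] sum 18, len 4
end 5: [5, 1, 5, 9] sum 20, len 4
end 6: [9, 12] sum 21, len 2
end 7: [12, 12] sum 24, len 2
end 8: [12, 7] sum 19, len 2
end 9: [12, 7, 6] sum 25, len 3
end 10: [7, 6, 10] sum 23, len 3
Shortest qualifying length: 2.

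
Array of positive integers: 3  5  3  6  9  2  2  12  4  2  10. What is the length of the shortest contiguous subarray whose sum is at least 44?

8

add 3: running sum 3 < 44
add 5: running sum 8 < 44
add 3: running sum 11 < 44
add 6: running sum 17 < 44
add 9: running sum 26 < 44
add 2: running sum 28 < 44
add 2: running sum 30 < 44
add 12: running sum 42 < 44
end 8: [3, 5, 3, 6, 9, 2, 2, 12, 4] sum 46, len 9
end 9: [5, 3, 6, 9, 2, 2, 12, 4, 2] sum 45, len 9
end 10: [6, 9, 2, 2, 12, 4, 2, 10] sum 47, len 8
Shortest qualifying length: 8.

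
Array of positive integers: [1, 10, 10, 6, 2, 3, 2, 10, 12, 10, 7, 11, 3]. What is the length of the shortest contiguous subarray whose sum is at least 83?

Extend right; whenever the sum reaches 83, record the length and shrink from the left:
add 1: running sum 1 < 83
add 10: running sum 11 < 83
add 10: running sum 21 < 83
add 6: running sum 27 < 83
add 2: running sum 29 < 83
add 3: running sum 32 < 83
add 2: running sum 34 < 83
add 10: running sum 44 < 83
add 12: running sum 56 < 83
add 10: running sum 66 < 83
add 7: running sum 73 < 83
end 11: [10, 10, 6, 2, 3, 2, 10, 12, 10, 7, 11] sum 83, len 11
end 12: [10, 10, 6, 2, 3, 2, 10, 12, 10, 7, 11, 3] sum 86, len 12
Shortest qualifying length: 11.

11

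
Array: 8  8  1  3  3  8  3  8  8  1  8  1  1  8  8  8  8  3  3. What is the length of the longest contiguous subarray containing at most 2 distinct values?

10

Extend right; when distinct count exceeds 2, shrink from the left:
add 8: window [8] (1 distinct), len 1
add 8: window [8, 8] (1 distinct), len 2
add 1: window [8, 8, 1] (2 distinct), len 3
add 3: window [1, 3] (2 distinct), len 2
add 3: window [1, 3, 3] (2 distinct), len 3
add 8: window [3, 3, 8] (2 distinct), len 3
add 3: window [3, 3, 8, 3] (2 distinct), len 4
add 8: window [3, 3, 8, 3, 8] (2 distinct), len 5
add 8: window [3, 3, 8, 3, 8, 8] (2 distinct), len 6
add 1: window [8, 8, 1] (2 distinct), len 3
add 8: window [8, 8, 1, 8] (2 distinct), len 4
add 1: window [8, 8, 1, 8, 1] (2 distinct), len 5
add 1: window [8, 8, 1, 8, 1, 1] (2 distinct), len 6
add 8: window [8, 8, 1, 8, 1, 1, 8] (2 distinct), len 7
add 8: window [8, 8, 1, 8, 1, 1, 8, 8] (2 distinct), len 8
add 8: window [8, 8, 1, 8, 1, 1, 8, 8, 8] (2 distinct), len 9
add 8: window [8, 8, 1, 8, 1, 1, 8, 8, 8, 8] (2 distinct), len 10
add 3: window [8, 8, 8, 8, 3] (2 distinct), len 5
add 3: window [8, 8, 8, 8, 3, 3] (2 distinct), len 6
Longest length with ≤2 distinct: 10.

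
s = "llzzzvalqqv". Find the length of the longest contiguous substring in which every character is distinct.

5

[l] len 1
[l] len 1
[l, z] len 2
[z] len 1
[z] len 1
[z, v] len 2
[z, v, a] len 3
[z, v, a, l] len 4
[z, v, a, l, q] len 5
[q] len 1
[q, v] len 2
Longest all-distinct length: 5.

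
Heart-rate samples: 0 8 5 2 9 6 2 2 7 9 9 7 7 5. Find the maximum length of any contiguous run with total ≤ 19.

→ 0: sum 0, len 1
→ 8: sum 8, len 2
→ 5: sum 13, len 3
→ 2: sum 15, len 4
→ 9 (dropped 0, 8): sum 16, len 3
→ 6 (dropped 5): sum 17, len 3
→ 2: sum 19, len 4
→ 2 (dropped 2): sum 19, len 4
→ 7 (dropped 9): sum 17, len 4
→ 9 (dropped 6, 2): sum 18, len 3
→ 9 (dropped 2, 7): sum 18, len 2
→ 7 (dropped 9): sum 16, len 2
→ 7 (dropped 9): sum 14, len 2
→ 5: sum 19, len 3
Longest length seen: 4.

4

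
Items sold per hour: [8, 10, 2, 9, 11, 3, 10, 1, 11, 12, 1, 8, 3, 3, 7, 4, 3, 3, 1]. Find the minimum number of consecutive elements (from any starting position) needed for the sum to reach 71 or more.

Extend right; whenever the sum reaches 71, record the length and shrink from the left:
add 8: running sum 8 < 71
add 10: running sum 18 < 71
add 2: running sum 20 < 71
add 9: running sum 29 < 71
add 11: running sum 40 < 71
add 3: running sum 43 < 71
add 10: running sum 53 < 71
add 1: running sum 54 < 71
add 11: running sum 65 < 71
add 12: shortest ending here [8, 10, 2, 9, 11, 3, 10, 1, 11, 12] sum 77, len 10
add 1: shortest ending here [8, 10, 2, 9, 11, 3, 10, 1, 11, 12, 1] sum 78, len 11
add 8: shortest ending here [10, 2, 9, 11, 3, 10, 1, 11, 12, 1, 8] sum 78, len 11
add 3: shortest ending here [2, 9, 11, 3, 10, 1, 11, 12, 1, 8, 3] sum 71, len 11
add 3: shortest ending here [9, 11, 3, 10, 1, 11, 12, 1, 8, 3, 3] sum 72, len 11
add 7: shortest ending here [9, 11, 3, 10, 1, 11, 12, 1, 8, 3, 3, 7] sum 79, len 12
add 4: shortest ending here [11, 3, 10, 1, 11, 12, 1, 8, 3, 3, 7, 4] sum 74, len 12
add 3: shortest ending here [11, 3, 10, 1, 11, 12, 1, 8, 3, 3, 7, 4, 3] sum 77, len 13
add 3: shortest ending here [11, 3, 10, 1, 11, 12, 1, 8, 3, 3, 7, 4, 3, 3] sum 80, len 14
add 1: shortest ending here [11, 3, 10, 1, 11, 12, 1, 8, 3, 3, 7, 4, 3, 3, 1] sum 81, len 15
Shortest qualifying length: 10.

10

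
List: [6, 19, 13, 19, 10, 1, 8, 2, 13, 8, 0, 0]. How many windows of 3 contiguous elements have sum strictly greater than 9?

9

(6, 19, 13) → sum 38  > 9 ✓
(19, 13, 19) → sum 51  > 9 ✓
(13, 19, 10) → sum 42  > 9 ✓
(19, 10, 1) → sum 30  > 9 ✓
(10, 1, 8) → sum 19  > 9 ✓
(1, 8, 2) → sum 11  > 9 ✓
(8, 2, 13) → sum 23  > 9 ✓
(2, 13, 8) → sum 23  > 9 ✓
(13, 8, 0) → sum 21  > 9 ✓
(8, 0, 0) → sum 8
9 windows satisfy the condition.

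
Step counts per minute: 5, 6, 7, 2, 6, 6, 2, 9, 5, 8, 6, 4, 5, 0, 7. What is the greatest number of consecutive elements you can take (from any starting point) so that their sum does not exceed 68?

→ 5: sum 5, len 1
→ 6: sum 11, len 2
→ 7: sum 18, len 3
→ 2: sum 20, len 4
→ 6: sum 26, len 5
→ 6: sum 32, len 6
→ 2: sum 34, len 7
→ 9: sum 43, len 8
→ 5: sum 48, len 9
→ 8: sum 56, len 10
→ 6: sum 62, len 11
→ 4: sum 66, len 12
→ 5 (dropped 5): sum 66, len 12
→ 0: sum 66, len 13
→ 7 (dropped 6): sum 67, len 13
Longest length seen: 13.

13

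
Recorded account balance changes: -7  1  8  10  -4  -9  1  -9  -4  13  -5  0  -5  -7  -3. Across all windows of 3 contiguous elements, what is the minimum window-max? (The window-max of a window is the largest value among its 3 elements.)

-7 1 8 → max 8
1 8 10 → max 10
8 10 -4 → max 10
10 -4 -9 → max 10
-4 -9 1 → max 1
-9 1 -9 → max 1
1 -9 -4 → max 1
-9 -4 13 → max 13
-4 13 -5 → max 13
13 -5 0 → max 13
-5 0 -5 → max 0
0 -5 -7 → max 0
-5 -7 -3 → max -3
Minimum of these is -3.

-3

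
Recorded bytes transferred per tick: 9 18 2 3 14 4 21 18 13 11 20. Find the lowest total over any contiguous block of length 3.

9 18 2 → sum 29
18 2 3 → sum 23
2 3 14 → sum 19
3 14 4 → sum 21
14 4 21 → sum 39
4 21 18 → sum 43
21 18 13 → sum 52
18 13 11 → sum 42
13 11 20 → sum 44
Lowest of these is 19.

19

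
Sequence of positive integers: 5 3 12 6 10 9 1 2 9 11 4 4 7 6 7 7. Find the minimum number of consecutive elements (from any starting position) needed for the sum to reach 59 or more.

Extend right; whenever the sum reaches 59, record the length and shrink from the left:
add 5: running sum 5 < 59
add 3: running sum 8 < 59
add 12: running sum 20 < 59
add 6: running sum 26 < 59
add 10: running sum 36 < 59
add 9: running sum 45 < 59
add 1: running sum 46 < 59
add 2: running sum 48 < 59
add 9: running sum 57 < 59
add 11: shortest ending here [12, 6, 10, 9, 1, 2, 9, 11] sum 60, len 8
add 4: shortest ending here [12, 6, 10, 9, 1, 2, 9, 11, 4] sum 64, len 9
add 4: shortest ending here [12, 6, 10, 9, 1, 2, 9, 11, 4, 4] sum 68, len 10
add 7: shortest ending here [6, 10, 9, 1, 2, 9, 11, 4, 4, 7] sum 63, len 10
add 6: shortest ending here [10, 9, 1, 2, 9, 11, 4, 4, 7, 6] sum 63, len 10
add 7: shortest ending here [9, 1, 2, 9, 11, 4, 4, 7, 6, 7] sum 60, len 10
add 7: shortest ending here [9, 1, 2, 9, 11, 4, 4, 7, 6, 7, 7] sum 67, len 11
Shortest qualifying length: 8.

8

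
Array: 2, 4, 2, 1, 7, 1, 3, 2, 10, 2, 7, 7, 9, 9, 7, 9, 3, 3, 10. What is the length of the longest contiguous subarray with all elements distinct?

5

add 2: [2] len 1
add 4: [2, 4] len 2
add 2 (repeat 2, move left end past it): [4, 2] len 2
add 1: [4, 2, 1] len 3
add 7: [4, 2, 1, 7] len 4
add 1 (repeat 1, move left end past it): [7, 1] len 2
add 3: [7, 1, 3] len 3
add 2: [7, 1, 3, 2] len 4
add 10: [7, 1, 3, 2, 10] len 5
add 2 (repeat 2, move left end past it): [10, 2] len 2
add 7: [10, 2, 7] len 3
add 7 (repeat 7, move left end past it): [7] len 1
add 9: [7, 9] len 2
add 9 (repeat 9, move left end past it): [9] len 1
add 7: [9, 7] len 2
add 9 (repeat 9, move left end past it): [7, 9] len 2
add 3: [7, 9, 3] len 3
add 3 (repeat 3, move left end past it): [3] len 1
add 10: [3, 10] len 2
Longest all-distinct length: 5.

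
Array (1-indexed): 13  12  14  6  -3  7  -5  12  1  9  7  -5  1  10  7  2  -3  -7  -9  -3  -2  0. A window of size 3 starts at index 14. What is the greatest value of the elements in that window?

Elements at indices 14..16: 10, 7, 2
max(10, 7, 2) = 10

10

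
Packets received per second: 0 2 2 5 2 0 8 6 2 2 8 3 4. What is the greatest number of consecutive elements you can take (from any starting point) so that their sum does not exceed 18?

6

Extend to the right; shrink from the left whenever the sum exceeds 18:
[0] sum 0 len 1
[0, 2] sum 2 len 2
[0, 2, 2] sum 4 len 3
[0, 2, 2, 5] sum 9 len 4
[0, 2, 2, 5, 2] sum 11 len 5
[0, 2, 2, 5, 2, 0] sum 11 len 6
[2, 5, 2, 0, 8] sum 17 len 5
[2, 0, 8, 6] sum 16 len 4
[2, 0, 8, 6, 2] sum 18 len 5
[0, 8, 6, 2, 2] sum 18 len 5
[6, 2, 2, 8] sum 18 len 4
[2, 2, 8, 3] sum 15 len 4
[2, 8, 3, 4] sum 17 len 4
Longest length seen: 6.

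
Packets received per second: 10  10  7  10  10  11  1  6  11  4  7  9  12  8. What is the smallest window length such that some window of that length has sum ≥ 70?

add 10: running sum 10 < 70
add 10: running sum 20 < 70
add 7: running sum 27 < 70
add 10: running sum 37 < 70
add 10: running sum 47 < 70
add 11: running sum 58 < 70
add 1: running sum 59 < 70
add 6: running sum 65 < 70
end 8: [10, 10, 7, 10, 10, 11, 1, 6, 11] sum 76, len 9
end 9: [10, 7, 10, 10, 11, 1, 6, 11, 4] sum 70, len 9
end 10: [10, 7, 10, 10, 11, 1, 6, 11, 4, 7] sum 77, len 10
end 11: [7, 10, 10, 11, 1, 6, 11, 4, 7, 9] sum 76, len 10
end 12: [10, 11, 1, 6, 11, 4, 7, 9, 12] sum 71, len 9
end 13: [10, 11, 1, 6, 11, 4, 7, 9, 12, 8] sum 79, len 10
Shortest qualifying length: 9.

9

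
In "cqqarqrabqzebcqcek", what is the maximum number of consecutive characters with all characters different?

6

add c: [c] len 1
add q: [c, q] len 2
add q (repeat q, move left end past it): [q] len 1
add a: [q, a] len 2
add r: [q, a, r] len 3
add q (repeat q, move left end past it): [a, r, q] len 3
add r (repeat r, move left end past it): [q, r] len 2
add a: [q, r, a] len 3
add b: [q, r, a, b] len 4
add q (repeat q, move left end past it): [r, a, b, q] len 4
add z: [r, a, b, q, z] len 5
add e: [r, a, b, q, z, e] len 6
add b (repeat b, move left end past it): [q, z, e, b] len 4
add c: [q, z, e, b, c] len 5
add q (repeat q, move left end past it): [z, e, b, c, q] len 5
add c (repeat c, move left end past it): [q, c] len 2
add e: [q, c, e] len 3
add k: [q, c, e, k] len 4
Longest all-distinct length: 6.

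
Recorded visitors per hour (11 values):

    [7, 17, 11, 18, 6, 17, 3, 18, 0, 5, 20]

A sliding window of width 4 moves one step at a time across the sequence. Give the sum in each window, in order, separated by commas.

[7, 17, 11, 18] → sum 53
[17, 11, 18, 6] → sum 52
[11, 18, 6, 17] → sum 52
[18, 6, 17, 3] → sum 44
[6, 17, 3, 18] → sum 44
[17, 3, 18, 0] → sum 38
[3, 18, 0, 5] → sum 26
[18, 0, 5, 20] → sum 43

53, 52, 52, 44, 44, 38, 26, 43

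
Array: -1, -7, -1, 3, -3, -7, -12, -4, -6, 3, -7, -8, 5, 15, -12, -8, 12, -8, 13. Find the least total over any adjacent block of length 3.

-23

[-1, -7, -1] → sum -9
[-7, -1, 3] → sum -5
[-1, 3, -3] → sum -1
[3, -3, -7] → sum -7
[-3, -7, -12] → sum -22
[-7, -12, -4] → sum -23
[-12, -4, -6] → sum -22
[-4, -6, 3] → sum -7
[-6, 3, -7] → sum -10
[3, -7, -8] → sum -12
[-7, -8, 5] → sum -10
[-8, 5, 15] → sum 12
[5, 15, -12] → sum 8
[15, -12, -8] → sum -5
[-12, -8, 12] → sum -8
[-8, 12, -8] → sum -4
[12, -8, 13] → sum 17
Least of these is -23.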